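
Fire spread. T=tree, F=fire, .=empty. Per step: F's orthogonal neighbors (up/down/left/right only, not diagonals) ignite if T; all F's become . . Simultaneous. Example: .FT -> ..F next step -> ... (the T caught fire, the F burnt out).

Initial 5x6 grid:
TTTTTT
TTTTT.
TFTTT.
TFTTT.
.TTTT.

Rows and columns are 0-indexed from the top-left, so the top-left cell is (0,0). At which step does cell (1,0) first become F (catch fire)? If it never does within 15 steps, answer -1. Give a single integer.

Step 1: cell (1,0)='T' (+6 fires, +2 burnt)
Step 2: cell (1,0)='F' (+6 fires, +6 burnt)
  -> target ignites at step 2
Step 3: cell (1,0)='.' (+6 fires, +6 burnt)
Step 4: cell (1,0)='.' (+3 fires, +6 burnt)
Step 5: cell (1,0)='.' (+1 fires, +3 burnt)
Step 6: cell (1,0)='.' (+1 fires, +1 burnt)
Step 7: cell (1,0)='.' (+0 fires, +1 burnt)
  fire out at step 7

2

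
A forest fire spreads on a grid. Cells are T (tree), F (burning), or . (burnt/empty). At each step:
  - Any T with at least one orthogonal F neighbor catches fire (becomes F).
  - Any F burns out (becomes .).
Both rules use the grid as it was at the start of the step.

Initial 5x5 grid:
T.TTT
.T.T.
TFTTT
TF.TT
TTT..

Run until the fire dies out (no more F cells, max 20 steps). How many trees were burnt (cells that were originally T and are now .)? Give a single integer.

Step 1: +5 fires, +2 burnt (F count now 5)
Step 2: +3 fires, +5 burnt (F count now 3)
Step 3: +3 fires, +3 burnt (F count now 3)
Step 4: +2 fires, +3 burnt (F count now 2)
Step 5: +2 fires, +2 burnt (F count now 2)
Step 6: +0 fires, +2 burnt (F count now 0)
Fire out after step 6
Initially T: 16, now '.': 24
Total burnt (originally-T cells now '.'): 15

Answer: 15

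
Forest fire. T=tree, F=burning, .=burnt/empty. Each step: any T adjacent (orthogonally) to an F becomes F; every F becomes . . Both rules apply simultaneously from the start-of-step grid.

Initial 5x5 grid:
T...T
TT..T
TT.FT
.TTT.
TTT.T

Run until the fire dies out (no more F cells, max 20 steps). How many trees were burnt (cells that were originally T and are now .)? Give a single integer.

Answer: 14

Derivation:
Step 1: +2 fires, +1 burnt (F count now 2)
Step 2: +2 fires, +2 burnt (F count now 2)
Step 3: +3 fires, +2 burnt (F count now 3)
Step 4: +2 fires, +3 burnt (F count now 2)
Step 5: +3 fires, +2 burnt (F count now 3)
Step 6: +1 fires, +3 burnt (F count now 1)
Step 7: +1 fires, +1 burnt (F count now 1)
Step 8: +0 fires, +1 burnt (F count now 0)
Fire out after step 8
Initially T: 15, now '.': 24
Total burnt (originally-T cells now '.'): 14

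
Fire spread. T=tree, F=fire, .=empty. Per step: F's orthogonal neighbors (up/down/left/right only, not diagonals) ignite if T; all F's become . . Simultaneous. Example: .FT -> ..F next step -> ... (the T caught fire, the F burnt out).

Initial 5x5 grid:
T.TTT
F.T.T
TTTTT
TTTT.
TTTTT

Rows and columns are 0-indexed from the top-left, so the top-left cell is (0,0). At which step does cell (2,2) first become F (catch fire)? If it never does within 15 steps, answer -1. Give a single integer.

Step 1: cell (2,2)='T' (+2 fires, +1 burnt)
Step 2: cell (2,2)='T' (+2 fires, +2 burnt)
Step 3: cell (2,2)='F' (+3 fires, +2 burnt)
  -> target ignites at step 3
Step 4: cell (2,2)='.' (+4 fires, +3 burnt)
Step 5: cell (2,2)='.' (+4 fires, +4 burnt)
Step 6: cell (2,2)='.' (+3 fires, +4 burnt)
Step 7: cell (2,2)='.' (+2 fires, +3 burnt)
Step 8: cell (2,2)='.' (+0 fires, +2 burnt)
  fire out at step 8

3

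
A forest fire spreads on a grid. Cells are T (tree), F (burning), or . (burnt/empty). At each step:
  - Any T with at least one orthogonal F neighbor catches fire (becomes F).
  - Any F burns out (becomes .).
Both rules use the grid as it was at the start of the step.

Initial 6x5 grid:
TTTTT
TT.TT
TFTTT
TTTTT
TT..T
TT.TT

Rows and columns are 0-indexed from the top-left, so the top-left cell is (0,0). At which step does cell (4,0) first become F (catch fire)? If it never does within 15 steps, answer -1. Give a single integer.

Step 1: cell (4,0)='T' (+4 fires, +1 burnt)
Step 2: cell (4,0)='T' (+6 fires, +4 burnt)
Step 3: cell (4,0)='F' (+7 fires, +6 burnt)
  -> target ignites at step 3
Step 4: cell (4,0)='.' (+4 fires, +7 burnt)
Step 5: cell (4,0)='.' (+2 fires, +4 burnt)
Step 6: cell (4,0)='.' (+1 fires, +2 burnt)
Step 7: cell (4,0)='.' (+1 fires, +1 burnt)
Step 8: cell (4,0)='.' (+0 fires, +1 burnt)
  fire out at step 8

3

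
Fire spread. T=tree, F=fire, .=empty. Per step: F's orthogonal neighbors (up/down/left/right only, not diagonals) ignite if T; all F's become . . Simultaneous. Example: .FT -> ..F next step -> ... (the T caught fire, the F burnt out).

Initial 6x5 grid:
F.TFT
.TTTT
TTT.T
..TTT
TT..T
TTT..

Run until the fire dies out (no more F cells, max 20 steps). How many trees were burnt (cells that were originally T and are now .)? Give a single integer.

Step 1: +3 fires, +2 burnt (F count now 3)
Step 2: +2 fires, +3 burnt (F count now 2)
Step 3: +3 fires, +2 burnt (F count now 3)
Step 4: +3 fires, +3 burnt (F count now 3)
Step 5: +3 fires, +3 burnt (F count now 3)
Step 6: +0 fires, +3 burnt (F count now 0)
Fire out after step 6
Initially T: 19, now '.': 25
Total burnt (originally-T cells now '.'): 14

Answer: 14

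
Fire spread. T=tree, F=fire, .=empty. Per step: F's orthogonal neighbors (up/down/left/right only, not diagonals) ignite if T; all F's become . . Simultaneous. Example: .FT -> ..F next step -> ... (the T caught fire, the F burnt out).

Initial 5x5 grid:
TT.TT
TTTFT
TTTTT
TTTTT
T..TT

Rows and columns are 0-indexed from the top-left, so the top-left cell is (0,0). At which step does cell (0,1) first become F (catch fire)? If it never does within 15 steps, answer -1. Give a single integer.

Step 1: cell (0,1)='T' (+4 fires, +1 burnt)
Step 2: cell (0,1)='T' (+5 fires, +4 burnt)
Step 3: cell (0,1)='F' (+6 fires, +5 burnt)
  -> target ignites at step 3
Step 4: cell (0,1)='.' (+4 fires, +6 burnt)
Step 5: cell (0,1)='.' (+1 fires, +4 burnt)
Step 6: cell (0,1)='.' (+1 fires, +1 burnt)
Step 7: cell (0,1)='.' (+0 fires, +1 burnt)
  fire out at step 7

3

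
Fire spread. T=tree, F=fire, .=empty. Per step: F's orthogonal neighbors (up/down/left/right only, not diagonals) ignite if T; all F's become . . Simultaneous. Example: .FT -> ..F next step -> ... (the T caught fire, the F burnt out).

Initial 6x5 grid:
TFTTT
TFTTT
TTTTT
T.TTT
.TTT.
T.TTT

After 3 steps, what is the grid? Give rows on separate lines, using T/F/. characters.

Step 1: 5 trees catch fire, 2 burn out
  F.FTT
  F.FTT
  TFTTT
  T.TTT
  .TTT.
  T.TTT
Step 2: 4 trees catch fire, 5 burn out
  ...FT
  ...FT
  F.FTT
  T.TTT
  .TTT.
  T.TTT
Step 3: 5 trees catch fire, 4 burn out
  ....F
  ....F
  ...FT
  F.FTT
  .TTT.
  T.TTT

....F
....F
...FT
F.FTT
.TTT.
T.TTT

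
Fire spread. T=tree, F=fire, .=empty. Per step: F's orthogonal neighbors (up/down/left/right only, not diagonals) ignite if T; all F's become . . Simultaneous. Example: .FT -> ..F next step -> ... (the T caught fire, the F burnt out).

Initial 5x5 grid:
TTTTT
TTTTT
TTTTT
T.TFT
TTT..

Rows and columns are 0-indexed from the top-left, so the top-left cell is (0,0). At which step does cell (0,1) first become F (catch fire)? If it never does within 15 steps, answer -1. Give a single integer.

Step 1: cell (0,1)='T' (+3 fires, +1 burnt)
Step 2: cell (0,1)='T' (+4 fires, +3 burnt)
Step 3: cell (0,1)='T' (+5 fires, +4 burnt)
Step 4: cell (0,1)='T' (+5 fires, +5 burnt)
Step 5: cell (0,1)='F' (+3 fires, +5 burnt)
  -> target ignites at step 5
Step 6: cell (0,1)='.' (+1 fires, +3 burnt)
Step 7: cell (0,1)='.' (+0 fires, +1 burnt)
  fire out at step 7

5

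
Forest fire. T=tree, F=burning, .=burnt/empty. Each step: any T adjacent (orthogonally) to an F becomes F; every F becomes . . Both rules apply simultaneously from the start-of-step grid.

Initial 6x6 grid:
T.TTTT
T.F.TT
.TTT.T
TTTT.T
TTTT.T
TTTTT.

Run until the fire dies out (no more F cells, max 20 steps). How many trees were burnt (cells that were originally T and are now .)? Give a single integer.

Step 1: +2 fires, +1 burnt (F count now 2)
Step 2: +4 fires, +2 burnt (F count now 4)
Step 3: +4 fires, +4 burnt (F count now 4)
Step 4: +6 fires, +4 burnt (F count now 6)
Step 5: +4 fires, +6 burnt (F count now 4)
Step 6: +3 fires, +4 burnt (F count now 3)
Step 7: +1 fires, +3 burnt (F count now 1)
Step 8: +1 fires, +1 burnt (F count now 1)
Step 9: +0 fires, +1 burnt (F count now 0)
Fire out after step 9
Initially T: 27, now '.': 34
Total burnt (originally-T cells now '.'): 25

Answer: 25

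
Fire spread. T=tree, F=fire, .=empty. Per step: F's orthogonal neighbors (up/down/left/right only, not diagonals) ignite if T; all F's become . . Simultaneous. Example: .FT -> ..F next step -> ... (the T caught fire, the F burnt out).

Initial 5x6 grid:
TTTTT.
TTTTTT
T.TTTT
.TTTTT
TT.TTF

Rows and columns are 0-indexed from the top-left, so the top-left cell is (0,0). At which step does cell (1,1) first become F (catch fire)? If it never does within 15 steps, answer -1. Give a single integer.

Step 1: cell (1,1)='T' (+2 fires, +1 burnt)
Step 2: cell (1,1)='T' (+3 fires, +2 burnt)
Step 3: cell (1,1)='T' (+3 fires, +3 burnt)
Step 4: cell (1,1)='T' (+3 fires, +3 burnt)
Step 5: cell (1,1)='T' (+4 fires, +3 burnt)
Step 6: cell (1,1)='T' (+3 fires, +4 burnt)
Step 7: cell (1,1)='F' (+3 fires, +3 burnt)
  -> target ignites at step 7
Step 8: cell (1,1)='.' (+2 fires, +3 burnt)
Step 9: cell (1,1)='.' (+2 fires, +2 burnt)
Step 10: cell (1,1)='.' (+0 fires, +2 burnt)
  fire out at step 10

7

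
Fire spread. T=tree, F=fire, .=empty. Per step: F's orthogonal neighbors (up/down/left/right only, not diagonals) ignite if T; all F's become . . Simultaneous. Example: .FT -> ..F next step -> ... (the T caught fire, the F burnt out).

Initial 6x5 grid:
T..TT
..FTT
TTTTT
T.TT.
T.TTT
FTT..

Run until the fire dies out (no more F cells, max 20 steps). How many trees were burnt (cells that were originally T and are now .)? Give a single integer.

Answer: 18

Derivation:
Step 1: +4 fires, +2 burnt (F count now 4)
Step 2: +7 fires, +4 burnt (F count now 7)
Step 3: +5 fires, +7 burnt (F count now 5)
Step 4: +1 fires, +5 burnt (F count now 1)
Step 5: +1 fires, +1 burnt (F count now 1)
Step 6: +0 fires, +1 burnt (F count now 0)
Fire out after step 6
Initially T: 19, now '.': 29
Total burnt (originally-T cells now '.'): 18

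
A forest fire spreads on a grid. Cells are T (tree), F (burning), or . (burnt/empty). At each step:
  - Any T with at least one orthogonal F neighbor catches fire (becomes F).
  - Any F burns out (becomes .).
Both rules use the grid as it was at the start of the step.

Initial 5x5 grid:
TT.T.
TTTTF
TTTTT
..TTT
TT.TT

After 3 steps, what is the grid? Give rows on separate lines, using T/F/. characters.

Step 1: 2 trees catch fire, 1 burn out
  TT.T.
  TTTF.
  TTTTF
  ..TTT
  TT.TT
Step 2: 4 trees catch fire, 2 burn out
  TT.F.
  TTF..
  TTTF.
  ..TTF
  TT.TT
Step 3: 4 trees catch fire, 4 burn out
  TT...
  TF...
  TTF..
  ..TF.
  TT.TF

TT...
TF...
TTF..
..TF.
TT.TF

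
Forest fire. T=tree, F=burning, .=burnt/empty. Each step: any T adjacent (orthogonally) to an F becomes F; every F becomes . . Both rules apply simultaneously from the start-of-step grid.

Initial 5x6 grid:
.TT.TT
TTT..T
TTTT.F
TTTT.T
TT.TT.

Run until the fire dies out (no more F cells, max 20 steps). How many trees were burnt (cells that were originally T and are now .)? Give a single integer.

Step 1: +2 fires, +1 burnt (F count now 2)
Step 2: +1 fires, +2 burnt (F count now 1)
Step 3: +1 fires, +1 burnt (F count now 1)
Step 4: +0 fires, +1 burnt (F count now 0)
Fire out after step 4
Initially T: 21, now '.': 13
Total burnt (originally-T cells now '.'): 4

Answer: 4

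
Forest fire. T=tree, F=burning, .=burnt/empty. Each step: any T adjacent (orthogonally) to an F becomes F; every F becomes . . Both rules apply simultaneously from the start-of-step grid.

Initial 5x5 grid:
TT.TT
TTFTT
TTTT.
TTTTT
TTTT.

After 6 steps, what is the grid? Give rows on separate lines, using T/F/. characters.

Step 1: 3 trees catch fire, 1 burn out
  TT.TT
  TF.FT
  TTFT.
  TTTTT
  TTTT.
Step 2: 7 trees catch fire, 3 burn out
  TF.FT
  F...F
  TF.F.
  TTFTT
  TTTT.
Step 3: 6 trees catch fire, 7 burn out
  F...F
  .....
  F....
  TF.FT
  TTFT.
Step 4: 4 trees catch fire, 6 burn out
  .....
  .....
  .....
  F...F
  TF.F.
Step 5: 1 trees catch fire, 4 burn out
  .....
  .....
  .....
  .....
  F....
Step 6: 0 trees catch fire, 1 burn out
  .....
  .....
  .....
  .....
  .....

.....
.....
.....
.....
.....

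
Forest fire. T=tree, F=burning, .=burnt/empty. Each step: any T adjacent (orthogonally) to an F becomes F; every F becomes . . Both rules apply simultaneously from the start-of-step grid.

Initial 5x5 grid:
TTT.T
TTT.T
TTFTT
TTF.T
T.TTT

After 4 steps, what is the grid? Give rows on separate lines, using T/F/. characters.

Step 1: 5 trees catch fire, 2 burn out
  TTT.T
  TTF.T
  TF.FT
  TF..T
  T.FTT
Step 2: 6 trees catch fire, 5 burn out
  TTF.T
  TF..T
  F...F
  F...T
  T..FT
Step 3: 6 trees catch fire, 6 burn out
  TF..T
  F...F
  .....
  ....F
  F...F
Step 4: 2 trees catch fire, 6 burn out
  F...F
  .....
  .....
  .....
  .....

F...F
.....
.....
.....
.....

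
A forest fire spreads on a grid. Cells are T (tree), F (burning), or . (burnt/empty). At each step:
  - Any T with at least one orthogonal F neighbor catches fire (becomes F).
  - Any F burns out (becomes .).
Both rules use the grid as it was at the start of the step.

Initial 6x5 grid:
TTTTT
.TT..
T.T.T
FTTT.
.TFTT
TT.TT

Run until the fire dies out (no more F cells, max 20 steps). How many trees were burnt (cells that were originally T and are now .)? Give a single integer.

Answer: 19

Derivation:
Step 1: +5 fires, +2 burnt (F count now 5)
Step 2: +5 fires, +5 burnt (F count now 5)
Step 3: +3 fires, +5 burnt (F count now 3)
Step 4: +2 fires, +3 burnt (F count now 2)
Step 5: +2 fires, +2 burnt (F count now 2)
Step 6: +2 fires, +2 burnt (F count now 2)
Step 7: +0 fires, +2 burnt (F count now 0)
Fire out after step 7
Initially T: 20, now '.': 29
Total burnt (originally-T cells now '.'): 19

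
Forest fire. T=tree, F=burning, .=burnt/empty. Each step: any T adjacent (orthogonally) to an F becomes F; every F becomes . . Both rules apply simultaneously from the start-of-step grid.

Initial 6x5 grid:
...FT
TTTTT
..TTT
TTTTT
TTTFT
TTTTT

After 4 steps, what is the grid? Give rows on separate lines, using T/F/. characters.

Step 1: 6 trees catch fire, 2 burn out
  ....F
  TTTFT
  ..TTT
  TTTFT
  TTF.F
  TTTFT
Step 2: 8 trees catch fire, 6 burn out
  .....
  TTF.F
  ..TFT
  TTF.F
  TF...
  TTF.F
Step 3: 6 trees catch fire, 8 burn out
  .....
  TF...
  ..F.F
  TF...
  F....
  TF...
Step 4: 3 trees catch fire, 6 burn out
  .....
  F....
  .....
  F....
  .....
  F....

.....
F....
.....
F....
.....
F....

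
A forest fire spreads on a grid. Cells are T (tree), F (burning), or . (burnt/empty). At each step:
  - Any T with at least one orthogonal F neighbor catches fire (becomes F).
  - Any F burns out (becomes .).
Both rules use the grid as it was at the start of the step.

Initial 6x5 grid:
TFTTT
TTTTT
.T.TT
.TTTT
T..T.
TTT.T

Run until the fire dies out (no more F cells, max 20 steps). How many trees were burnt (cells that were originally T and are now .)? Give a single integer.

Answer: 17

Derivation:
Step 1: +3 fires, +1 burnt (F count now 3)
Step 2: +4 fires, +3 burnt (F count now 4)
Step 3: +3 fires, +4 burnt (F count now 3)
Step 4: +3 fires, +3 burnt (F count now 3)
Step 5: +2 fires, +3 burnt (F count now 2)
Step 6: +2 fires, +2 burnt (F count now 2)
Step 7: +0 fires, +2 burnt (F count now 0)
Fire out after step 7
Initially T: 22, now '.': 25
Total burnt (originally-T cells now '.'): 17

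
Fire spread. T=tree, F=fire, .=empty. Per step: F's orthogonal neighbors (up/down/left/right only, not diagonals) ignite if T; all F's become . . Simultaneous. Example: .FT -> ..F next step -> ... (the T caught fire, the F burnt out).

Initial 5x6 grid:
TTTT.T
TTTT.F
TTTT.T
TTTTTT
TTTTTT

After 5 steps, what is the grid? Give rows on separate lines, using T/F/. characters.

Step 1: 2 trees catch fire, 1 burn out
  TTTT.F
  TTTT..
  TTTT.F
  TTTTTT
  TTTTTT
Step 2: 1 trees catch fire, 2 burn out
  TTTT..
  TTTT..
  TTTT..
  TTTTTF
  TTTTTT
Step 3: 2 trees catch fire, 1 burn out
  TTTT..
  TTTT..
  TTTT..
  TTTTF.
  TTTTTF
Step 4: 2 trees catch fire, 2 burn out
  TTTT..
  TTTT..
  TTTT..
  TTTF..
  TTTTF.
Step 5: 3 trees catch fire, 2 burn out
  TTTT..
  TTTT..
  TTTF..
  TTF...
  TTTF..

TTTT..
TTTT..
TTTF..
TTF...
TTTF..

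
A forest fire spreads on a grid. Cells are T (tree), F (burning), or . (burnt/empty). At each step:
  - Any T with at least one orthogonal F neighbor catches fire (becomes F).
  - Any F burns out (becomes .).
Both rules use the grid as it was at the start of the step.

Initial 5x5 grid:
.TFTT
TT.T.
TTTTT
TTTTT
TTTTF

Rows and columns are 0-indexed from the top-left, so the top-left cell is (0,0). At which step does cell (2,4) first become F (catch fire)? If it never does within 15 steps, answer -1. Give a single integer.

Step 1: cell (2,4)='T' (+4 fires, +2 burnt)
Step 2: cell (2,4)='F' (+6 fires, +4 burnt)
  -> target ignites at step 2
Step 3: cell (2,4)='.' (+5 fires, +6 burnt)
Step 4: cell (2,4)='.' (+4 fires, +5 burnt)
Step 5: cell (2,4)='.' (+1 fires, +4 burnt)
Step 6: cell (2,4)='.' (+0 fires, +1 burnt)
  fire out at step 6

2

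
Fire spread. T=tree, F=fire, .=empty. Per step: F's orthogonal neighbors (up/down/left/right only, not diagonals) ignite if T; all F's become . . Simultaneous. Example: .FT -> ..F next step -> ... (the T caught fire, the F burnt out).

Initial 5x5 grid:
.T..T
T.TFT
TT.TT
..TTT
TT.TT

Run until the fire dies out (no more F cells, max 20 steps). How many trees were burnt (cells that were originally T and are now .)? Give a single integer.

Step 1: +3 fires, +1 burnt (F count now 3)
Step 2: +3 fires, +3 burnt (F count now 3)
Step 3: +3 fires, +3 burnt (F count now 3)
Step 4: +1 fires, +3 burnt (F count now 1)
Step 5: +0 fires, +1 burnt (F count now 0)
Fire out after step 5
Initially T: 16, now '.': 19
Total burnt (originally-T cells now '.'): 10

Answer: 10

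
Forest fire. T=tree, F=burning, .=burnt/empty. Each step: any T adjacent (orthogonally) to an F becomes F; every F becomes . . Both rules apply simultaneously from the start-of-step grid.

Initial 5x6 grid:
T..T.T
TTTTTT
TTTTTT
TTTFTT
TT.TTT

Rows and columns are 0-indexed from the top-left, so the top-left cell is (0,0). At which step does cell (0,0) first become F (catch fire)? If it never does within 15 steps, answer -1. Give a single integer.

Step 1: cell (0,0)='T' (+4 fires, +1 burnt)
Step 2: cell (0,0)='T' (+6 fires, +4 burnt)
Step 3: cell (0,0)='T' (+8 fires, +6 burnt)
Step 4: cell (0,0)='T' (+4 fires, +8 burnt)
Step 5: cell (0,0)='T' (+2 fires, +4 burnt)
Step 6: cell (0,0)='F' (+1 fires, +2 burnt)
  -> target ignites at step 6
Step 7: cell (0,0)='.' (+0 fires, +1 burnt)
  fire out at step 7

6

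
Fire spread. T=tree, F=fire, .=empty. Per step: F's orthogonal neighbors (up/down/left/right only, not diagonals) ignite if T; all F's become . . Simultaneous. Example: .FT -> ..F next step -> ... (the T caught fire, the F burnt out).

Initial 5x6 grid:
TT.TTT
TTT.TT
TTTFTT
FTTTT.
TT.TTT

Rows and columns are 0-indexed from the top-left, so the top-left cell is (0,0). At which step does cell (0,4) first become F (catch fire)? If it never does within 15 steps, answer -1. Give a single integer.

Step 1: cell (0,4)='T' (+6 fires, +2 burnt)
Step 2: cell (0,4)='T' (+9 fires, +6 burnt)
Step 3: cell (0,4)='F' (+5 fires, +9 burnt)
  -> target ignites at step 3
Step 4: cell (0,4)='.' (+4 fires, +5 burnt)
Step 5: cell (0,4)='.' (+0 fires, +4 burnt)
  fire out at step 5

3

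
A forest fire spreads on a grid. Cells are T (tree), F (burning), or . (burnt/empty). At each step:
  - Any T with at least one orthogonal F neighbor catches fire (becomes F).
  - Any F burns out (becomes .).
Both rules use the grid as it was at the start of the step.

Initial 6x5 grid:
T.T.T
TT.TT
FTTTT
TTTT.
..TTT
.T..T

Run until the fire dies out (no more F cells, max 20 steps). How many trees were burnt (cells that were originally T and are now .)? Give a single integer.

Answer: 18

Derivation:
Step 1: +3 fires, +1 burnt (F count now 3)
Step 2: +4 fires, +3 burnt (F count now 4)
Step 3: +2 fires, +4 burnt (F count now 2)
Step 4: +4 fires, +2 burnt (F count now 4)
Step 5: +2 fires, +4 burnt (F count now 2)
Step 6: +2 fires, +2 burnt (F count now 2)
Step 7: +1 fires, +2 burnt (F count now 1)
Step 8: +0 fires, +1 burnt (F count now 0)
Fire out after step 8
Initially T: 20, now '.': 28
Total burnt (originally-T cells now '.'): 18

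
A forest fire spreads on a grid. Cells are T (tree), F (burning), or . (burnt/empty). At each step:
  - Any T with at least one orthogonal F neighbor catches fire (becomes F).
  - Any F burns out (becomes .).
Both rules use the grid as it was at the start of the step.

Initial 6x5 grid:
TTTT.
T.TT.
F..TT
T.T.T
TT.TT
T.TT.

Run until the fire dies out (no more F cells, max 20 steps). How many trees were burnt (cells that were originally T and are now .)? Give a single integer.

Step 1: +2 fires, +1 burnt (F count now 2)
Step 2: +2 fires, +2 burnt (F count now 2)
Step 3: +3 fires, +2 burnt (F count now 3)
Step 4: +1 fires, +3 burnt (F count now 1)
Step 5: +2 fires, +1 burnt (F count now 2)
Step 6: +1 fires, +2 burnt (F count now 1)
Step 7: +1 fires, +1 burnt (F count now 1)
Step 8: +1 fires, +1 burnt (F count now 1)
Step 9: +1 fires, +1 burnt (F count now 1)
Step 10: +1 fires, +1 burnt (F count now 1)
Step 11: +1 fires, +1 burnt (F count now 1)
Step 12: +1 fires, +1 burnt (F count now 1)
Step 13: +1 fires, +1 burnt (F count now 1)
Step 14: +0 fires, +1 burnt (F count now 0)
Fire out after step 14
Initially T: 19, now '.': 29
Total burnt (originally-T cells now '.'): 18

Answer: 18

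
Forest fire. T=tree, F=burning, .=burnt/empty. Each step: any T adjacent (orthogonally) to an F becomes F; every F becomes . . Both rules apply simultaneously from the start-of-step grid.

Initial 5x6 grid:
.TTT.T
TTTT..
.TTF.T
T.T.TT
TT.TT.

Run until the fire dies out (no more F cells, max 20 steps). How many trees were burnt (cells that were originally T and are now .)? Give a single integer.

Answer: 10

Derivation:
Step 1: +2 fires, +1 burnt (F count now 2)
Step 2: +4 fires, +2 burnt (F count now 4)
Step 3: +2 fires, +4 burnt (F count now 2)
Step 4: +2 fires, +2 burnt (F count now 2)
Step 5: +0 fires, +2 burnt (F count now 0)
Fire out after step 5
Initially T: 19, now '.': 21
Total burnt (originally-T cells now '.'): 10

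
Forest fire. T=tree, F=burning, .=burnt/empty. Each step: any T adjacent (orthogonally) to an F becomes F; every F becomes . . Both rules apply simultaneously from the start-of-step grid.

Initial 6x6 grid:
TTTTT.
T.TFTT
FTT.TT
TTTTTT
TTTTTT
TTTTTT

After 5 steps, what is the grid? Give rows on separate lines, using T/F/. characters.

Step 1: 6 trees catch fire, 2 burn out
  TTTFT.
  F.F.FT
  .FT.TT
  FTTTTT
  TTTTTT
  TTTTTT
Step 2: 8 trees catch fire, 6 burn out
  FTF.F.
  .....F
  ..F.FT
  .FTTTT
  FTTTTT
  TTTTTT
Step 3: 6 trees catch fire, 8 burn out
  .F....
  ......
  .....F
  ..FTFT
  .FTTTT
  FTTTTT
Step 4: 5 trees catch fire, 6 burn out
  ......
  ......
  ......
  ...F.F
  ..FTFT
  .FTTTT
Step 5: 4 trees catch fire, 5 burn out
  ......
  ......
  ......
  ......
  ...F.F
  ..FTFT

......
......
......
......
...F.F
..FTFT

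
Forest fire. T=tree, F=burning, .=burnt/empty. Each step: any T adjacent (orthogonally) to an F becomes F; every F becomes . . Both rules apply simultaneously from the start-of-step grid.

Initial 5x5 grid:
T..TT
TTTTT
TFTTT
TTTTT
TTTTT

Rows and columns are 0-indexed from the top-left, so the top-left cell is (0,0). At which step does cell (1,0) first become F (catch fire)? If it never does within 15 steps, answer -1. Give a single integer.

Step 1: cell (1,0)='T' (+4 fires, +1 burnt)
Step 2: cell (1,0)='F' (+6 fires, +4 burnt)
  -> target ignites at step 2
Step 3: cell (1,0)='.' (+6 fires, +6 burnt)
Step 4: cell (1,0)='.' (+4 fires, +6 burnt)
Step 5: cell (1,0)='.' (+2 fires, +4 burnt)
Step 6: cell (1,0)='.' (+0 fires, +2 burnt)
  fire out at step 6

2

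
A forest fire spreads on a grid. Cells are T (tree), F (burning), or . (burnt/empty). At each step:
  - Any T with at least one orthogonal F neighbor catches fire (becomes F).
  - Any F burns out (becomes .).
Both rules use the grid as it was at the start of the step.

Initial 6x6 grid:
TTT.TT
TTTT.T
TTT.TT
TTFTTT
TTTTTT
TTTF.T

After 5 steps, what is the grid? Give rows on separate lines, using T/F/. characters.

Step 1: 6 trees catch fire, 2 burn out
  TTT.TT
  TTTT.T
  TTF.TT
  TF.FTT
  TTFFTT
  TTF..T
Step 2: 7 trees catch fire, 6 burn out
  TTT.TT
  TTFT.T
  TF..TT
  F...FT
  TF..FT
  TF...T
Step 3: 9 trees catch fire, 7 burn out
  TTF.TT
  TF.F.T
  F...FT
  .....F
  F....F
  F....T
Step 4: 4 trees catch fire, 9 burn out
  TF..TT
  F....T
  .....F
  ......
  ......
  .....F
Step 5: 2 trees catch fire, 4 burn out
  F...TT
  .....F
  ......
  ......
  ......
  ......

F...TT
.....F
......
......
......
......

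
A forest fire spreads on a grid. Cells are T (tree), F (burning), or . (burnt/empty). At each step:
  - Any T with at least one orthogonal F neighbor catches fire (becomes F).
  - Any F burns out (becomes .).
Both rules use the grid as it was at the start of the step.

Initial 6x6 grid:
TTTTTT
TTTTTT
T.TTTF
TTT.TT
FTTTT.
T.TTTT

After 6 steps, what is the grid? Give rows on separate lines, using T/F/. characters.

Step 1: 6 trees catch fire, 2 burn out
  TTTTTT
  TTTTTF
  T.TTF.
  FTT.TF
  .FTTT.
  F.TTTT
Step 2: 7 trees catch fire, 6 burn out
  TTTTTF
  TTTTF.
  F.TF..
  .FT.F.
  ..FTT.
  ..TTTT
Step 3: 8 trees catch fire, 7 burn out
  TTTTF.
  FTTF..
  ..F...
  ..F...
  ...FF.
  ..FTTT
Step 4: 6 trees catch fire, 8 burn out
  FTTF..
  .FF...
  ......
  ......
  ......
  ...FFT
Step 5: 3 trees catch fire, 6 burn out
  .FF...
  ......
  ......
  ......
  ......
  .....F
Step 6: 0 trees catch fire, 3 burn out
  ......
  ......
  ......
  ......
  ......
  ......

......
......
......
......
......
......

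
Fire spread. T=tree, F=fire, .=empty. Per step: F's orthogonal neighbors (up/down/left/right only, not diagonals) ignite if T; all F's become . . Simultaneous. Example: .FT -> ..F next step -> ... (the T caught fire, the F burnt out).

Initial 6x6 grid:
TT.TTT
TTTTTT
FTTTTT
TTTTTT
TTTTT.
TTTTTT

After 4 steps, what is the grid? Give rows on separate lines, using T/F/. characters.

Step 1: 3 trees catch fire, 1 burn out
  TT.TTT
  FTTTTT
  .FTTTT
  FTTTTT
  TTTTT.
  TTTTTT
Step 2: 5 trees catch fire, 3 burn out
  FT.TTT
  .FTTTT
  ..FTTT
  .FTTTT
  FTTTT.
  TTTTTT
Step 3: 6 trees catch fire, 5 burn out
  .F.TTT
  ..FTTT
  ...FTT
  ..FTTT
  .FTTT.
  FTTTTT
Step 4: 5 trees catch fire, 6 burn out
  ...TTT
  ...FTT
  ....FT
  ...FTT
  ..FTT.
  .FTTTT

...TTT
...FTT
....FT
...FTT
..FTT.
.FTTTT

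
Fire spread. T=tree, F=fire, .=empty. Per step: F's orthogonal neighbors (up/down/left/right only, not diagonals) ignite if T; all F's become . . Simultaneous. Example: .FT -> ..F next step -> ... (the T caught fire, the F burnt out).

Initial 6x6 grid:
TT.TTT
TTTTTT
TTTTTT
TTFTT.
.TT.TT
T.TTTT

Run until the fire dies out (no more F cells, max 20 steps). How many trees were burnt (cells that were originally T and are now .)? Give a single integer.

Step 1: +4 fires, +1 burnt (F count now 4)
Step 2: +7 fires, +4 burnt (F count now 7)
Step 3: +6 fires, +7 burnt (F count now 6)
Step 4: +7 fires, +6 burnt (F count now 7)
Step 5: +4 fires, +7 burnt (F count now 4)
Step 6: +1 fires, +4 burnt (F count now 1)
Step 7: +0 fires, +1 burnt (F count now 0)
Fire out after step 7
Initially T: 30, now '.': 35
Total burnt (originally-T cells now '.'): 29

Answer: 29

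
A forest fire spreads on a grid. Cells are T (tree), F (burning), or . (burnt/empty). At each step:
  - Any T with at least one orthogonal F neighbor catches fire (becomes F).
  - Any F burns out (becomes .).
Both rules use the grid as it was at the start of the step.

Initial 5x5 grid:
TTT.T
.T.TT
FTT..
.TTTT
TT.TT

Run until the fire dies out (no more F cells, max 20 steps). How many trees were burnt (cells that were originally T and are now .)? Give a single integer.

Answer: 14

Derivation:
Step 1: +1 fires, +1 burnt (F count now 1)
Step 2: +3 fires, +1 burnt (F count now 3)
Step 3: +3 fires, +3 burnt (F count now 3)
Step 4: +4 fires, +3 burnt (F count now 4)
Step 5: +2 fires, +4 burnt (F count now 2)
Step 6: +1 fires, +2 burnt (F count now 1)
Step 7: +0 fires, +1 burnt (F count now 0)
Fire out after step 7
Initially T: 17, now '.': 22
Total burnt (originally-T cells now '.'): 14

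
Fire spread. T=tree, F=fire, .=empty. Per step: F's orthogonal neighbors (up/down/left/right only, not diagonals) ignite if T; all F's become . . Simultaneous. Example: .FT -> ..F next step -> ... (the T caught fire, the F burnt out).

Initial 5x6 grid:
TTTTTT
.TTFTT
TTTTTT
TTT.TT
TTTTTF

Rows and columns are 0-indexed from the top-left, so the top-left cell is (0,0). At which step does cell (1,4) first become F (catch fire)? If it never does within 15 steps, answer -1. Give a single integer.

Step 1: cell (1,4)='F' (+6 fires, +2 burnt)
  -> target ignites at step 1
Step 2: cell (1,4)='.' (+9 fires, +6 burnt)
Step 3: cell (1,4)='.' (+5 fires, +9 burnt)
Step 4: cell (1,4)='.' (+4 fires, +5 burnt)
Step 5: cell (1,4)='.' (+2 fires, +4 burnt)
Step 6: cell (1,4)='.' (+0 fires, +2 burnt)
  fire out at step 6

1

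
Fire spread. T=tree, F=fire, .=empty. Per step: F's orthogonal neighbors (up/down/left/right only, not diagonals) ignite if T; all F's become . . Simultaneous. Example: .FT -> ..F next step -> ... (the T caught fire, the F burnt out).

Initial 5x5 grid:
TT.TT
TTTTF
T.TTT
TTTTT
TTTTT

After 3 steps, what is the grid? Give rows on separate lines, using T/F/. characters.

Step 1: 3 trees catch fire, 1 burn out
  TT.TF
  TTTF.
  T.TTF
  TTTTT
  TTTTT
Step 2: 4 trees catch fire, 3 burn out
  TT.F.
  TTF..
  T.TF.
  TTTTF
  TTTTT
Step 3: 4 trees catch fire, 4 burn out
  TT...
  TF...
  T.F..
  TTTF.
  TTTTF

TT...
TF...
T.F..
TTTF.
TTTTF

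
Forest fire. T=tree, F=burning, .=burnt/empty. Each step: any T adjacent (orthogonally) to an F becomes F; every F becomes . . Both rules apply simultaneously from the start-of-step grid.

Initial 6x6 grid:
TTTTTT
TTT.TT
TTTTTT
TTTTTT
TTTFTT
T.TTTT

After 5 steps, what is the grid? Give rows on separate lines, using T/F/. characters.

Step 1: 4 trees catch fire, 1 burn out
  TTTTTT
  TTT.TT
  TTTTTT
  TTTFTT
  TTF.FT
  T.TFTT
Step 2: 7 trees catch fire, 4 burn out
  TTTTTT
  TTT.TT
  TTTFTT
  TTF.FT
  TF...F
  T.F.FT
Step 3: 6 trees catch fire, 7 burn out
  TTTTTT
  TTT.TT
  TTF.FT
  TF...F
  F.....
  T....F
Step 4: 6 trees catch fire, 6 burn out
  TTTTTT
  TTF.FT
  TF...F
  F.....
  ......
  F.....
Step 5: 5 trees catch fire, 6 burn out
  TTFTFT
  TF...F
  F.....
  ......
  ......
  ......

TTFTFT
TF...F
F.....
......
......
......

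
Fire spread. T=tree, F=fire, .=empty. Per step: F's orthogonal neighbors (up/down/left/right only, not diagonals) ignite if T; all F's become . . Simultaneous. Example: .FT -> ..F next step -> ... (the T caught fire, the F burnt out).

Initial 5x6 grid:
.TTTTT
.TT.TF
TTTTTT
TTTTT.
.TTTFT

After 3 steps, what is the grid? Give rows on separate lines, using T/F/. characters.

Step 1: 6 trees catch fire, 2 burn out
  .TTTTF
  .TT.F.
  TTTTTF
  TTTTF.
  .TTF.F
Step 2: 4 trees catch fire, 6 burn out
  .TTTF.
  .TT...
  TTTTF.
  TTTF..
  .TF...
Step 3: 4 trees catch fire, 4 burn out
  .TTF..
  .TT...
  TTTF..
  TTF...
  .F....

.TTF..
.TT...
TTTF..
TTF...
.F....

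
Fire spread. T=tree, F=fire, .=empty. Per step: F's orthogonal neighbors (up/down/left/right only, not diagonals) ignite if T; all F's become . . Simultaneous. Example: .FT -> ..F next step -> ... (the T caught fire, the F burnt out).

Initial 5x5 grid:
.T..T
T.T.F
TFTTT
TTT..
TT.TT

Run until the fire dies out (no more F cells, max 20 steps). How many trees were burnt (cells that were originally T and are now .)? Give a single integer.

Step 1: +5 fires, +2 burnt (F count now 5)
Step 2: +6 fires, +5 burnt (F count now 6)
Step 3: +1 fires, +6 burnt (F count now 1)
Step 4: +0 fires, +1 burnt (F count now 0)
Fire out after step 4
Initially T: 15, now '.': 22
Total burnt (originally-T cells now '.'): 12

Answer: 12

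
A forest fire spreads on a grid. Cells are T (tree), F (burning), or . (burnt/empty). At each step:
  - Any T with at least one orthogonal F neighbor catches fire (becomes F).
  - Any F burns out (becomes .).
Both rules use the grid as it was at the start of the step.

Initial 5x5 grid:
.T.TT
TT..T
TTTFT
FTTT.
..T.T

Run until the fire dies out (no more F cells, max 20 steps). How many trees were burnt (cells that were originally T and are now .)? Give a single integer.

Step 1: +5 fires, +2 burnt (F count now 5)
Step 2: +4 fires, +5 burnt (F count now 4)
Step 3: +3 fires, +4 burnt (F count now 3)
Step 4: +2 fires, +3 burnt (F count now 2)
Step 5: +0 fires, +2 burnt (F count now 0)
Fire out after step 5
Initially T: 15, now '.': 24
Total burnt (originally-T cells now '.'): 14

Answer: 14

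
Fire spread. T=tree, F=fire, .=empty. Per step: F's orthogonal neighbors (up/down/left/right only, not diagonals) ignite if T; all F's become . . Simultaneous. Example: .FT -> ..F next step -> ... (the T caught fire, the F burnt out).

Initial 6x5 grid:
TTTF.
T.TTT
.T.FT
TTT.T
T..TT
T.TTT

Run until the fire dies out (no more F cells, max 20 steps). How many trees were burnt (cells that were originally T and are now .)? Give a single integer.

Answer: 14

Derivation:
Step 1: +3 fires, +2 burnt (F count now 3)
Step 2: +4 fires, +3 burnt (F count now 4)
Step 3: +2 fires, +4 burnt (F count now 2)
Step 4: +3 fires, +2 burnt (F count now 3)
Step 5: +1 fires, +3 burnt (F count now 1)
Step 6: +1 fires, +1 burnt (F count now 1)
Step 7: +0 fires, +1 burnt (F count now 0)
Fire out after step 7
Initially T: 20, now '.': 24
Total burnt (originally-T cells now '.'): 14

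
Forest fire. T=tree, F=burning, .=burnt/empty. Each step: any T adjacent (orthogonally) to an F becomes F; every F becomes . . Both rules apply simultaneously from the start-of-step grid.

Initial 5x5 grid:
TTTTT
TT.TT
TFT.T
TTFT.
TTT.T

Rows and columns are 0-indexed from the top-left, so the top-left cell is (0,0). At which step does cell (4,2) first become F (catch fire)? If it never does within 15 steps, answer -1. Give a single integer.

Step 1: cell (4,2)='F' (+6 fires, +2 burnt)
  -> target ignites at step 1
Step 2: cell (4,2)='.' (+4 fires, +6 burnt)
Step 3: cell (4,2)='.' (+3 fires, +4 burnt)
Step 4: cell (4,2)='.' (+1 fires, +3 burnt)
Step 5: cell (4,2)='.' (+2 fires, +1 burnt)
Step 6: cell (4,2)='.' (+1 fires, +2 burnt)
Step 7: cell (4,2)='.' (+1 fires, +1 burnt)
Step 8: cell (4,2)='.' (+0 fires, +1 burnt)
  fire out at step 8

1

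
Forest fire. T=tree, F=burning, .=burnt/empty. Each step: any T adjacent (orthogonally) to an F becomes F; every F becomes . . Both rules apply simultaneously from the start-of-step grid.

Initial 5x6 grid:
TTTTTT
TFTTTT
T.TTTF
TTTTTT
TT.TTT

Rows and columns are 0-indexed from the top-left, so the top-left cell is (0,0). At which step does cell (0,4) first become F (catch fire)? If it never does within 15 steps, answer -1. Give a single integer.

Step 1: cell (0,4)='T' (+6 fires, +2 burnt)
Step 2: cell (0,4)='T' (+10 fires, +6 burnt)
Step 3: cell (0,4)='F' (+6 fires, +10 burnt)
  -> target ignites at step 3
Step 4: cell (0,4)='.' (+3 fires, +6 burnt)
Step 5: cell (0,4)='.' (+1 fires, +3 burnt)
Step 6: cell (0,4)='.' (+0 fires, +1 burnt)
  fire out at step 6

3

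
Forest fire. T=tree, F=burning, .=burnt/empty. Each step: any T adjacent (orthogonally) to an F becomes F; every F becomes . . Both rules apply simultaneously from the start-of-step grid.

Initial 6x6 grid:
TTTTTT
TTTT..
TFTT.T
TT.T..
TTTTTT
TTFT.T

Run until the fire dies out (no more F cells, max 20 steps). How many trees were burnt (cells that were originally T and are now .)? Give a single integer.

Step 1: +7 fires, +2 burnt (F count now 7)
Step 2: +8 fires, +7 burnt (F count now 8)
Step 3: +6 fires, +8 burnt (F count now 6)
Step 4: +2 fires, +6 burnt (F count now 2)
Step 5: +2 fires, +2 burnt (F count now 2)
Step 6: +1 fires, +2 burnt (F count now 1)
Step 7: +0 fires, +1 burnt (F count now 0)
Fire out after step 7
Initially T: 27, now '.': 35
Total burnt (originally-T cells now '.'): 26

Answer: 26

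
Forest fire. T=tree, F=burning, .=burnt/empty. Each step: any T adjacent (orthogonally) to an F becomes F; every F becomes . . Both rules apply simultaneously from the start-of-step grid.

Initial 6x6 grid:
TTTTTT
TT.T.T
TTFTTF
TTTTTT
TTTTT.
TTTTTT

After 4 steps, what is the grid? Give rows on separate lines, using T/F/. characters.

Step 1: 6 trees catch fire, 2 burn out
  TTTTTT
  TT.T.F
  TF.FF.
  TTFTTF
  TTTTT.
  TTTTTT
Step 2: 8 trees catch fire, 6 burn out
  TTTTTF
  TF.F..
  F.....
  TF.FF.
  TTFTT.
  TTTTTT
Step 3: 9 trees catch fire, 8 burn out
  TFTFF.
  F.....
  ......
  F.....
  TF.FF.
  TTFTTT
Step 4: 6 trees catch fire, 9 burn out
  F.F...
  ......
  ......
  ......
  F.....
  TF.FFT

F.F...
......
......
......
F.....
TF.FFT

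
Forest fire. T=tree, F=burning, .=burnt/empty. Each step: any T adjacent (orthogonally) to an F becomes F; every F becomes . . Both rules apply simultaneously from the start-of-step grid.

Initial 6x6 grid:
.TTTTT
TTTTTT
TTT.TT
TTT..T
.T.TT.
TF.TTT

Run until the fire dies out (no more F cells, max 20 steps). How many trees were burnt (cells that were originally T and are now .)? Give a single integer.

Answer: 22

Derivation:
Step 1: +2 fires, +1 burnt (F count now 2)
Step 2: +1 fires, +2 burnt (F count now 1)
Step 3: +3 fires, +1 burnt (F count now 3)
Step 4: +3 fires, +3 burnt (F count now 3)
Step 5: +3 fires, +3 burnt (F count now 3)
Step 6: +2 fires, +3 burnt (F count now 2)
Step 7: +2 fires, +2 burnt (F count now 2)
Step 8: +3 fires, +2 burnt (F count now 3)
Step 9: +2 fires, +3 burnt (F count now 2)
Step 10: +1 fires, +2 burnt (F count now 1)
Step 11: +0 fires, +1 burnt (F count now 0)
Fire out after step 11
Initially T: 27, now '.': 31
Total burnt (originally-T cells now '.'): 22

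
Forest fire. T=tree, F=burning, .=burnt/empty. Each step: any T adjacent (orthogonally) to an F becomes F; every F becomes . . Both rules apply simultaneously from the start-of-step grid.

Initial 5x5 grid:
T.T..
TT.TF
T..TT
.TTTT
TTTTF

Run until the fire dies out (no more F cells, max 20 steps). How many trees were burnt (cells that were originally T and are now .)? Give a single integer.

Step 1: +4 fires, +2 burnt (F count now 4)
Step 2: +3 fires, +4 burnt (F count now 3)
Step 3: +2 fires, +3 burnt (F count now 2)
Step 4: +2 fires, +2 burnt (F count now 2)
Step 5: +0 fires, +2 burnt (F count now 0)
Fire out after step 5
Initially T: 16, now '.': 20
Total burnt (originally-T cells now '.'): 11

Answer: 11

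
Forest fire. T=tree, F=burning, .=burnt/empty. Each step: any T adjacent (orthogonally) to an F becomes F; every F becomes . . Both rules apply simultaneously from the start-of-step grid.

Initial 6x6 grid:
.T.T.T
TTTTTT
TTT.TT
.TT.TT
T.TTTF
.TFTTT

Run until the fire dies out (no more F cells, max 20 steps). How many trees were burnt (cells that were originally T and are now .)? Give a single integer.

Step 1: +6 fires, +2 burnt (F count now 6)
Step 2: +5 fires, +6 burnt (F count now 5)
Step 3: +4 fires, +5 burnt (F count now 4)
Step 4: +4 fires, +4 burnt (F count now 4)
Step 5: +3 fires, +4 burnt (F count now 3)
Step 6: +3 fires, +3 burnt (F count now 3)
Step 7: +0 fires, +3 burnt (F count now 0)
Fire out after step 7
Initially T: 26, now '.': 35
Total burnt (originally-T cells now '.'): 25

Answer: 25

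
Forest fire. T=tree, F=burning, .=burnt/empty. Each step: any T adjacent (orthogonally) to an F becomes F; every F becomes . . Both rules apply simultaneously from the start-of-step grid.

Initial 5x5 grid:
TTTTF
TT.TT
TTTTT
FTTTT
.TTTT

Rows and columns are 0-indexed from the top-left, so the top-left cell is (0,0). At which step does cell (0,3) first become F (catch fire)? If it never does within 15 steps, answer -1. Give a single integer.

Step 1: cell (0,3)='F' (+4 fires, +2 burnt)
  -> target ignites at step 1
Step 2: cell (0,3)='.' (+7 fires, +4 burnt)
Step 3: cell (0,3)='.' (+8 fires, +7 burnt)
Step 4: cell (0,3)='.' (+2 fires, +8 burnt)
Step 5: cell (0,3)='.' (+0 fires, +2 burnt)
  fire out at step 5

1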